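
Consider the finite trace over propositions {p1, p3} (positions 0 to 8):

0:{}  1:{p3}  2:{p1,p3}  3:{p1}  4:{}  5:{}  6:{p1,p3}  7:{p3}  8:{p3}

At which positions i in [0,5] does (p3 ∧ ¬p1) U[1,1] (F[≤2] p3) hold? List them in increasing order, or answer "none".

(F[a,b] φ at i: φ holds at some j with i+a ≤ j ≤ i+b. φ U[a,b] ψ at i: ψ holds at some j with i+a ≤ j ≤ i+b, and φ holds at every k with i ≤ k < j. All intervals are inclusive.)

Evaluate at each i in [0,5]:
  i=0: ✗ (lhs fails at k=0 before rhs at j=1)
  i=1: ✓ (rhs at j=2; lhs holds on [1,1])
  i=2: ✗ (no rhs in [3,3])
  i=3: ✗ (lhs fails at k=3 before rhs at j=4)
  i=4: ✗ (lhs fails at k=4 before rhs at j=5)
  i=5: ✗ (lhs fails at k=5 before rhs at j=6)

1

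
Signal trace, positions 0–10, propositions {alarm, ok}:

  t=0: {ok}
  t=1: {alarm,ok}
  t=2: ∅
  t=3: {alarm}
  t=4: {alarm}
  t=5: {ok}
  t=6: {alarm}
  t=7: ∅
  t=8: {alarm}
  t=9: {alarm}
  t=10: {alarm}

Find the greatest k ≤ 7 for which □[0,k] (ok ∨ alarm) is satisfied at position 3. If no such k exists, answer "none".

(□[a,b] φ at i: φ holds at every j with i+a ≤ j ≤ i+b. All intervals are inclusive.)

3

(ok ∨ alarm) must hold from j=3 onward; find where it first fails.
  j=3: holds
  j=4: holds
  j=5: holds
  j=6: holds
  j=7: fails
Holds on [3,6], so largest k = 3.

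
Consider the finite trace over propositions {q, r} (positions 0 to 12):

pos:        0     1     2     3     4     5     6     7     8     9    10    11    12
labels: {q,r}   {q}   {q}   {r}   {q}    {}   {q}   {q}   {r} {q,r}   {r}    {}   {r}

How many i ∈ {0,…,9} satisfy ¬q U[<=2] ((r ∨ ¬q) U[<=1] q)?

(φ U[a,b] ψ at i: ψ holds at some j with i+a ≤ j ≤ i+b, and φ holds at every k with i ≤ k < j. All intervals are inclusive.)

Evaluate at each i in [0,9]:
  i=0: ✓ (rhs at j=0)
  i=1: ✓ (rhs at j=1)
  i=2: ✓ (rhs at j=2)
  i=3: ✓ (rhs at j=3)
  i=4: ✓ (rhs at j=4)
  i=5: ✓ (rhs at j=5)
  i=6: ✓ (rhs at j=6)
  i=7: ✓ (rhs at j=7)
  i=8: ✓ (rhs at j=8)
  i=9: ✓ (rhs at j=9)
Positions where it holds: {0, 1, 2, 3, 4, 5, 6, 7, 8, 9} → 10.

10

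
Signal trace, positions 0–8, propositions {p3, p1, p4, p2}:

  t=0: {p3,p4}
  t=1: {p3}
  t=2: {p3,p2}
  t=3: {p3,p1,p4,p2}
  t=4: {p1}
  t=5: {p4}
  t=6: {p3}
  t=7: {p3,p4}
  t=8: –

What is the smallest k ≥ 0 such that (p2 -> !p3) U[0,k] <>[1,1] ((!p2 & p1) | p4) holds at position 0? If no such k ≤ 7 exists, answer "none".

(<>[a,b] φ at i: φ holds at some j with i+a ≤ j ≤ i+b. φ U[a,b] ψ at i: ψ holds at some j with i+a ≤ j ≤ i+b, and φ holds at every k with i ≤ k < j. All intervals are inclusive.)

2

Need earliest j ≥ 0 with <>[1,1] ((!p2 & p1) | p4), and (p2 -> !p3) at every k in [0,j-1].
  j=0: rhs fails.
  j=1: rhs fails.
  j=2: rhs holds; lhs holds on [0,1]. k = 2.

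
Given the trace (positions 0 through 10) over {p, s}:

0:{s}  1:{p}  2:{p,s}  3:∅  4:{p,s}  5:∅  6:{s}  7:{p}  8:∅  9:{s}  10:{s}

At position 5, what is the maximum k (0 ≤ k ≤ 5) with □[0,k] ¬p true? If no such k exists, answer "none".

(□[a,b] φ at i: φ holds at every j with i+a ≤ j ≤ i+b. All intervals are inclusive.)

¬p must hold from j=5 onward; find where it first fails.
  j=5: holds
  j=6: holds
  j=7: fails
Holds on [5,6], so largest k = 1.

1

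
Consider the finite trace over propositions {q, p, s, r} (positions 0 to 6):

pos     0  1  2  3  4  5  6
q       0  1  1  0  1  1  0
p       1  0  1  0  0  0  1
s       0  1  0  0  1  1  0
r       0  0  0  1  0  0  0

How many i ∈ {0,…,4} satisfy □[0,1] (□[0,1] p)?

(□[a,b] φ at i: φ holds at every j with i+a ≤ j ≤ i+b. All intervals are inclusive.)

Evaluate at each i in [0,4]:
  i=0: ✗ (fails at j=0)
  i=1: ✗ (fails at j=1)
  i=2: ✗ (fails at j=2)
  i=3: ✗ (fails at j=3)
  i=4: ✗ (fails at j=4)
Positions where it holds: {} → 0.

0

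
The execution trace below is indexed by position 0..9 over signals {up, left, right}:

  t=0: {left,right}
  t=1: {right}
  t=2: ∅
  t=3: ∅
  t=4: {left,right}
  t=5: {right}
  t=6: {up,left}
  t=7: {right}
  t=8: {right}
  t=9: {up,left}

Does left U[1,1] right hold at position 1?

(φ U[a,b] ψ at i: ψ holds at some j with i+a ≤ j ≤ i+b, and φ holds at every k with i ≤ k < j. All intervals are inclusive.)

Does not hold

Need some j in [2,2] with right, and left at every k in [1,j-1].
  j=2: right false.
No j in the window works → until fails.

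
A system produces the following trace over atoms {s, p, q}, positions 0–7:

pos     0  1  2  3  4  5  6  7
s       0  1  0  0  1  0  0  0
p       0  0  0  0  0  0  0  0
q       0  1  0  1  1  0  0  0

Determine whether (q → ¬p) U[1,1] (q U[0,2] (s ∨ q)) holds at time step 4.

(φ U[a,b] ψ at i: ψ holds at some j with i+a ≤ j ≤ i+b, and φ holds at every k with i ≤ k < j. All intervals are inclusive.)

Need some j in [5,5] with (q U[0,2] (s ∨ q)), and (q → ¬p) at every k in [4,j-1].
  j=5: (q U[0,2] (s ∨ q)) — fails.
No j in the window works → until fails.

Does not hold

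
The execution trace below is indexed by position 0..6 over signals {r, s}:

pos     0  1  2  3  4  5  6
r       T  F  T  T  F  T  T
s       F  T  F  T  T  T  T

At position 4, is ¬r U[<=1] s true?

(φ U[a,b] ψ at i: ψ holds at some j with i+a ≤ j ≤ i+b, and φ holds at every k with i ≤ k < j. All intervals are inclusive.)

True

Need some j in [4,5] with s, and ¬r at every k in [4,j-1].
  j=4: s holds; no prefix to check → satisfied.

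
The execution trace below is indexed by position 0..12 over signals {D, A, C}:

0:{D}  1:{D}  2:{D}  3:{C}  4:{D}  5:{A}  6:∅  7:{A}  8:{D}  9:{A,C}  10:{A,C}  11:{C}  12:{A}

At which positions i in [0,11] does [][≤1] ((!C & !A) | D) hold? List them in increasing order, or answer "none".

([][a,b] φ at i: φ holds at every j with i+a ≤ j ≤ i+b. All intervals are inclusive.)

Evaluate at each i in [0,11]:
  i=0: ✓ (all of [0,1])
  i=1: ✓ (all of [1,2])
  i=2: ✗ (fails at j=3)
  i=3: ✗ (fails at j=3)
  i=4: ✗ (fails at j=5)
  i=5: ✗ (fails at j=5)
  i=6: ✗ (fails at j=7)
  i=7: ✗ (fails at j=7)
  i=8: ✗ (fails at j=9)
  i=9: ✗ (fails at j=9)
  i=10: ✗ (fails at j=10)
  i=11: ✗ (fails at j=11)

0, 1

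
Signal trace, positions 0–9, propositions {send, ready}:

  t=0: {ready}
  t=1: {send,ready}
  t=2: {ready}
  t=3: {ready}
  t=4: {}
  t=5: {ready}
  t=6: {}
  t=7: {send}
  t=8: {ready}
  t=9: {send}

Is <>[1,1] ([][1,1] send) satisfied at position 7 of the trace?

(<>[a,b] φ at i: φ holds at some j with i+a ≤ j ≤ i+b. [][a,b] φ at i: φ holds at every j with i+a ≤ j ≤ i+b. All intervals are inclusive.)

True

Check [][1,1] send at each j in [8,8]:
  j=8: holds on [9,9]
Found at j=8 → formula holds.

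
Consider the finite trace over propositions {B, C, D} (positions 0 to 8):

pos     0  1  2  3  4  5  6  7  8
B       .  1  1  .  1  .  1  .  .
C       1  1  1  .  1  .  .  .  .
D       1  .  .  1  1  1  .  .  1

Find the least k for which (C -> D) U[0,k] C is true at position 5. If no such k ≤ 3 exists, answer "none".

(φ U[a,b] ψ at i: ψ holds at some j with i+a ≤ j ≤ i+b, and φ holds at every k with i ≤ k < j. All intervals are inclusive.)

none

Need earliest j ≥ 5 with C, and (C -> D) at every k in [5,j-1].
  j=5: rhs fails.
  j=6: rhs fails.
  j=7: rhs fails.
  j=8: rhs fails.
No witness within the range → none.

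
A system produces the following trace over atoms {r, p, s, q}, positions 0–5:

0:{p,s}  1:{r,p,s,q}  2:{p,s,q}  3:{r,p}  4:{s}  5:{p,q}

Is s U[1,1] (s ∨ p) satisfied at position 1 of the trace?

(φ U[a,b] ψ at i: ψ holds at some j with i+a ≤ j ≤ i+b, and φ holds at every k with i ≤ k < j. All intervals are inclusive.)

True

Need some j in [2,2] with (s ∨ p), and s at every k in [1,j-1].
  j=2: (s ∨ p) holds; s holds at every k in [1,1] → satisfied.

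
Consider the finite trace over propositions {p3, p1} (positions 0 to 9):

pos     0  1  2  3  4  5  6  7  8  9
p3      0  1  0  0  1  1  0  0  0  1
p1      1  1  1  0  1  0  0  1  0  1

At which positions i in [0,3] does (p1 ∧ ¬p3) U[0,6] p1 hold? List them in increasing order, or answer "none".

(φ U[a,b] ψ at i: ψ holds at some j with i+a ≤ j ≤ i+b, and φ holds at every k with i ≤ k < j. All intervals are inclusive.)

0, 1, 2

Evaluate at each i in [0,3]:
  i=0: ✓ (rhs at j=0)
  i=1: ✓ (rhs at j=1)
  i=2: ✓ (rhs at j=2)
  i=3: ✗ (lhs fails at k=3 before rhs at j=4)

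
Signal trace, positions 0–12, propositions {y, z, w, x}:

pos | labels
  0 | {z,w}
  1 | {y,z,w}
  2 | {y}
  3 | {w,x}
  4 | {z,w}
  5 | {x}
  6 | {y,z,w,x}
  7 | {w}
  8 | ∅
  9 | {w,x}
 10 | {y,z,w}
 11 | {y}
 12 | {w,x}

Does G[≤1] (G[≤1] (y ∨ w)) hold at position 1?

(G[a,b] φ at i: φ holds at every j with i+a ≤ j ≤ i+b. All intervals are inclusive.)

Check G[≤1] (y ∨ w) at every j in [1,2]:
  j=1: holds on [1,2]
  j=2: holds on [2,3]
All positions satisfy it → formula holds.

Yes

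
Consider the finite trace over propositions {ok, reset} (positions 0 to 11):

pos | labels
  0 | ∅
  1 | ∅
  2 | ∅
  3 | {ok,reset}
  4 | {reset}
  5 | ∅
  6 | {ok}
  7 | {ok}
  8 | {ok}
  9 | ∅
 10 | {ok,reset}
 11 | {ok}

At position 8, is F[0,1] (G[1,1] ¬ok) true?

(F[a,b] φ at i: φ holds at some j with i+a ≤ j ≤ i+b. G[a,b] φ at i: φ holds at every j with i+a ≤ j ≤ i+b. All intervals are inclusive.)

True

Check G[1,1] ¬ok at each j in [8,9]:
  j=8: holds on [9,9]
  j=9: fails at 10
Found at j=8 → formula holds.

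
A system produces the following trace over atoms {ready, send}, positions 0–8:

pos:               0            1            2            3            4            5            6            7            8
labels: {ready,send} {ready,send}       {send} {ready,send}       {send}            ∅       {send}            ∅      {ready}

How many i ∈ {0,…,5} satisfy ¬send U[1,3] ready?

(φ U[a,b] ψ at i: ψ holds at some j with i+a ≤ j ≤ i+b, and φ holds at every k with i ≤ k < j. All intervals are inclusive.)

0

Evaluate at each i in [0,5]:
  i=0: ✗ (lhs fails at k=0 before rhs at j=1)
  i=1: ✗ (lhs fails at k=1 before rhs at j=3)
  i=2: ✗ (lhs fails at k=2 before rhs at j=3)
  i=3: ✗ (no rhs in [4,6])
  i=4: ✗ (no rhs in [5,7])
  i=5: ✗ (lhs fails at k=6 before rhs at j=8)
Positions where it holds: {} → 0.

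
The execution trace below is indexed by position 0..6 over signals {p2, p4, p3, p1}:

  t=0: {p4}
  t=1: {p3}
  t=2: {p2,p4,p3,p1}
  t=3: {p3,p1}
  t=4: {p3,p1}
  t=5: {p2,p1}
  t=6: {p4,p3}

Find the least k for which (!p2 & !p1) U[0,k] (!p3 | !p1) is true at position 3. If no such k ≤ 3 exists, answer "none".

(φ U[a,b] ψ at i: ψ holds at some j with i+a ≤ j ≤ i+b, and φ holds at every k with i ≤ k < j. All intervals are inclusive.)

Need earliest j ≥ 3 with (!p3 | !p1), and (!p2 & !p1) at every k in [3,j-1].
  j=3: rhs fails.
  j=4: rhs fails.
  j=5: rhs holds but lhs fails at k=3.
  j=6: rhs holds but lhs fails at k=3.
No witness within the range → none.

none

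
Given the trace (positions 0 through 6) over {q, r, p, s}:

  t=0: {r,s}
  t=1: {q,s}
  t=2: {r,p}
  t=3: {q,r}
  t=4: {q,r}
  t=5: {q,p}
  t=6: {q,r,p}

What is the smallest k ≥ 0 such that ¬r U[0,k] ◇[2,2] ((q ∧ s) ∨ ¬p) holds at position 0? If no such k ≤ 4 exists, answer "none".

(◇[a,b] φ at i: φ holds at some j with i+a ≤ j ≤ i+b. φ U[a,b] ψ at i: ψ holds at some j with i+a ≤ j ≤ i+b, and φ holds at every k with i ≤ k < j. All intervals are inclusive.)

none

Need earliest j ≥ 0 with ◇[2,2] ((q ∧ s) ∨ ¬p), and ¬r at every k in [0,j-1].
  j=0: rhs fails.
  j=1: rhs holds but lhs fails at k=0.
  j=2: rhs holds but lhs fails at k=0.
  j=3: rhs fails.
  j=4: rhs fails.
No witness within the range → none.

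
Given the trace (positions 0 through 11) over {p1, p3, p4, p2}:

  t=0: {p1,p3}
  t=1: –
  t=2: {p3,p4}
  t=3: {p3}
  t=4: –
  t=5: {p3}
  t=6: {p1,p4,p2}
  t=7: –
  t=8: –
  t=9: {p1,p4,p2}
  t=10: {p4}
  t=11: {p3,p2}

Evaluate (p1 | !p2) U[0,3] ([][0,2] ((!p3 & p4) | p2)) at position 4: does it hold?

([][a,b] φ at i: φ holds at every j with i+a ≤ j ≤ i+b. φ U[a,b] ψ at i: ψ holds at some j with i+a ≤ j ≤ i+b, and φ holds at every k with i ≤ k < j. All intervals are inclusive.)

Need some j in [4,7] with [][0,2] ((!p3 & p4) | p2), and (p1 | !p2) at every k in [4,j-1].
  j=4: [][0,2] ((!p3 & p4) | p2) — fails at 4.
  j=5: [][0,2] ((!p3 & p4) | p2) — fails at 5.
  j=6: [][0,2] ((!p3 & p4) | p2) — fails at 7.
  j=7: [][0,2] ((!p3 & p4) | p2) — fails at 7.
No j in the window works → until fails.

False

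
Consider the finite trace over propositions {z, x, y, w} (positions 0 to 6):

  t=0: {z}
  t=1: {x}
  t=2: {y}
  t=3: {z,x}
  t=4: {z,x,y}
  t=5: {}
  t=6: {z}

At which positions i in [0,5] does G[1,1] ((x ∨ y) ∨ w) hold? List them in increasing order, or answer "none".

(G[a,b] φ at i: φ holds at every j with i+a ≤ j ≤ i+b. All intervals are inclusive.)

Evaluate at each i in [0,5]:
  i=0: ✓ (all of [1,1])
  i=1: ✓ (all of [2,2])
  i=2: ✓ (all of [3,3])
  i=3: ✓ (all of [4,4])
  i=4: ✗ (fails at j=5)
  i=5: ✗ (fails at j=6)

0, 1, 2, 3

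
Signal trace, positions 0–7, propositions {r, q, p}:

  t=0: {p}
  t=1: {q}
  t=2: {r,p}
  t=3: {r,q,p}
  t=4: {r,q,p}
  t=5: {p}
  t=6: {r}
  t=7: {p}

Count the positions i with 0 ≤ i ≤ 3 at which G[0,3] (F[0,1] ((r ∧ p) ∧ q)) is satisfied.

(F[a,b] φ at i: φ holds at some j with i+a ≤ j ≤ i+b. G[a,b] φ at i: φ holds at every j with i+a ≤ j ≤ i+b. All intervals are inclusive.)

Evaluate at each i in [0,3]:
  i=0: ✗ (fails at j=0)
  i=1: ✗ (fails at j=1)
  i=2: ✗ (fails at j=5)
  i=3: ✗ (fails at j=5)
Positions where it holds: {} → 0.

0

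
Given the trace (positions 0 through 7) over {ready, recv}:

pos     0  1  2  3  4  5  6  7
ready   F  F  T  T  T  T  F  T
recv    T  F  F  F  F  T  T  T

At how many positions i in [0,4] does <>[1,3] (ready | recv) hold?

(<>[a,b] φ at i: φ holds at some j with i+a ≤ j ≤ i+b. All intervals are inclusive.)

Evaluate at each i in [0,4]:
  i=0: ✓ (witness j=2)
  i=1: ✓ (witness j=2)
  i=2: ✓ (witness j=3)
  i=3: ✓ (witness j=4)
  i=4: ✓ (witness j=5)
Positions where it holds: {0, 1, 2, 3, 4} → 5.

5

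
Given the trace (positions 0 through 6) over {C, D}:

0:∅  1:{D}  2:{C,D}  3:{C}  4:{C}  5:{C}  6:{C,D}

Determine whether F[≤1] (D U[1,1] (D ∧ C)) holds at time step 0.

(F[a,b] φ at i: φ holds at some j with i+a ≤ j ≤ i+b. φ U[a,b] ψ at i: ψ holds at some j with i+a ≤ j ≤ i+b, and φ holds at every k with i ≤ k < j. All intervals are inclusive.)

Check (D U[1,1] (D ∧ C)) at each j in [0,1]:
  j=0: fails
  j=1: holds
Found at j=1 → formula holds.

Holds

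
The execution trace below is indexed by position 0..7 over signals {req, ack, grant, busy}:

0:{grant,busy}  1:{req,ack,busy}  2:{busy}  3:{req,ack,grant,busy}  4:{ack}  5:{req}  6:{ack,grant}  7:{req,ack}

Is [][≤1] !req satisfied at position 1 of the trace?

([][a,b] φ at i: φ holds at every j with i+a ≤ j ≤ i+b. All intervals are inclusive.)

Check !req at every j in [1,2]:
  j=1: false
  j=2: true
Fails at j=1 → formula fails.

Does not hold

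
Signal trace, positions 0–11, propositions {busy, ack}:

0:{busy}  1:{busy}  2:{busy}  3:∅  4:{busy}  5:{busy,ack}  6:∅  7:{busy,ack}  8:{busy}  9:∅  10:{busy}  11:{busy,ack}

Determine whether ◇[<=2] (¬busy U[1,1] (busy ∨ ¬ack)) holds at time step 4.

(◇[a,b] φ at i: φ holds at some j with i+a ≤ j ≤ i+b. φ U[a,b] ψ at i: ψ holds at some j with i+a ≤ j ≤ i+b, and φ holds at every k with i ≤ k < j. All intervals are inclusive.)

Check (¬busy U[1,1] (busy ∨ ¬ack)) at each j in [4,6]:
  j=4: fails
  j=5: fails
  j=6: holds
Found at j=6 → formula holds.

True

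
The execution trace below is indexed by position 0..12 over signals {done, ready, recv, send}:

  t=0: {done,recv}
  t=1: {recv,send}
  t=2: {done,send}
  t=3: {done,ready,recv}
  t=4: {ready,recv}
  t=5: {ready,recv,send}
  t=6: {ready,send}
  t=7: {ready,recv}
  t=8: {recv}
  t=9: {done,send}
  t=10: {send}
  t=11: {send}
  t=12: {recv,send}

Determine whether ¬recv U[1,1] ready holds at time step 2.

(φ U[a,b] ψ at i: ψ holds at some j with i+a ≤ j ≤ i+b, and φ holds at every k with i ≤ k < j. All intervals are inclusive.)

Yes

Need some j in [3,3] with ready, and ¬recv at every k in [2,j-1].
  j=3: ready holds; ¬recv holds at every k in [2,2] → satisfied.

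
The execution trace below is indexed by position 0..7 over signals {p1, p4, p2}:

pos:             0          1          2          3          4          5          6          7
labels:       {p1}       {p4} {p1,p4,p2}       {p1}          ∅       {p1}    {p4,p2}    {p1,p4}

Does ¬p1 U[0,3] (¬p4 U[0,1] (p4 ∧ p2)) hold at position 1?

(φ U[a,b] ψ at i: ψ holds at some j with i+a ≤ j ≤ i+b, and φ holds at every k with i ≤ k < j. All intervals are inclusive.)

Need some j in [1,4] with (¬p4 U[0,1] (p4 ∧ p2)), and ¬p1 at every k in [1,j-1].
  j=1: (¬p4 U[0,1] (p4 ∧ p2)) — fails.
  j=2: (¬p4 U[0,1] (p4 ∧ p2)) holds; ¬p1 holds at every k in [1,1] → satisfied.

Holds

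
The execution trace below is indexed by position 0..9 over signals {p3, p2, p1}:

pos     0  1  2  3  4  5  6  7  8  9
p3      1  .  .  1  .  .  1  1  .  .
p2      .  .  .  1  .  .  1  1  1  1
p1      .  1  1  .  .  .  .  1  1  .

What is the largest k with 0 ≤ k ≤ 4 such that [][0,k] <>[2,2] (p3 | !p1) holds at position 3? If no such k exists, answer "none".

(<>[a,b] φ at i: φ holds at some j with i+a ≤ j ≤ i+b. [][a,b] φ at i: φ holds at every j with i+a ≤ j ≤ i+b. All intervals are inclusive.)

2

<>[2,2] (p3 | !p1) must hold from j=3 onward; find where it first fails.
  j=3: holds
  j=4: holds
  j=5: holds
  j=6: fails
Holds on [3,5], so largest k = 2.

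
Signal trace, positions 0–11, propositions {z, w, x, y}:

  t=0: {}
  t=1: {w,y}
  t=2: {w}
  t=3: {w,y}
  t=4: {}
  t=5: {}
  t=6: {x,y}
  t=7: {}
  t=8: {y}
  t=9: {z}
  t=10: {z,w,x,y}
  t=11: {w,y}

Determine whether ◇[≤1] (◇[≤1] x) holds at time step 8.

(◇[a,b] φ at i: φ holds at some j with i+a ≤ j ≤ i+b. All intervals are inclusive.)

Check ◇[≤1] x at each j in [8,9]:
  j=8: fails (none in [8,9])
  j=9: holds (witness at 10)
Found at j=9 → formula holds.

Yes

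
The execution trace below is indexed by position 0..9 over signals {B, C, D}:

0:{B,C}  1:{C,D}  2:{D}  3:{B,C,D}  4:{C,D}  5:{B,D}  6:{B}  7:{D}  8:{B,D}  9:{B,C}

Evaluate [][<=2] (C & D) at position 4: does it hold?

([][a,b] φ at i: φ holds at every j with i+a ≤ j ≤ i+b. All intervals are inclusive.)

No

Check (C & D) at every j in [4,6]:
  j=4: true
  j=5: false
  j=6: false
Fails at j=5 → formula fails.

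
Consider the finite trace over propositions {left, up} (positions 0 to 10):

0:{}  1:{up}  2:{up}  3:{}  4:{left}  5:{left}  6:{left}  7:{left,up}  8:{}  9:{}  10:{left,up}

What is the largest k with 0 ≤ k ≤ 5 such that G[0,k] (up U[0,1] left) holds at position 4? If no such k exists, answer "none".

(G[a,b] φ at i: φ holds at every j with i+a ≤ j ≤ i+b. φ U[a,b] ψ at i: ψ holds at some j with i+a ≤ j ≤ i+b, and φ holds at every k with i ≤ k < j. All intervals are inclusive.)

(up U[0,1] left) must hold from j=4 onward; find where it first fails.
  j=4: holds
  j=5: holds
  j=6: holds
  j=7: holds
  j=8: fails
Holds on [4,7], so largest k = 3.

3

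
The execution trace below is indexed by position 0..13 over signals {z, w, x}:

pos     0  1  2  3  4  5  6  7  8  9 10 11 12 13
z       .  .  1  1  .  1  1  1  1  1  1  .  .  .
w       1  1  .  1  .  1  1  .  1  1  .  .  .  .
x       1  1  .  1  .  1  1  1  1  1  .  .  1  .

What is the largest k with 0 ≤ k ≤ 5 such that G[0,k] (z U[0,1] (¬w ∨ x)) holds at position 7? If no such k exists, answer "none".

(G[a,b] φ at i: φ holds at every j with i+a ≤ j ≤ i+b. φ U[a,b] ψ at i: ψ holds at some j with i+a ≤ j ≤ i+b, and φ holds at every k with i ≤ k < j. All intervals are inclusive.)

5

(z U[0,1] (¬w ∨ x)) must hold from j=7 onward; find where it first fails.
  j=7: holds
  j=8: holds
  j=9: holds
  j=10: holds
  j=11: holds
  j=12: holds
Holds through j=12; largest k = 5.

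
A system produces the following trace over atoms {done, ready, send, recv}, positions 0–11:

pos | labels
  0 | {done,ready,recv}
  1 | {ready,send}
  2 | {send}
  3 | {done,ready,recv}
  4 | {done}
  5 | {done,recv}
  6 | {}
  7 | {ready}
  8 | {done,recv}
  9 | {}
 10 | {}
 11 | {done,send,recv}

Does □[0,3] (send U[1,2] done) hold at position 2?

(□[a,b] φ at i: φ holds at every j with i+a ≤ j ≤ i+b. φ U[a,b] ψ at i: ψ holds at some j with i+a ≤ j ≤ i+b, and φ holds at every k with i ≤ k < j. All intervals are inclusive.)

Does not hold

Check (send U[1,2] done) at every j in [2,5]:
  j=2: holds
  j=3: fails
  j=4: fails
  j=5: fails
Fails at j=3 → formula fails.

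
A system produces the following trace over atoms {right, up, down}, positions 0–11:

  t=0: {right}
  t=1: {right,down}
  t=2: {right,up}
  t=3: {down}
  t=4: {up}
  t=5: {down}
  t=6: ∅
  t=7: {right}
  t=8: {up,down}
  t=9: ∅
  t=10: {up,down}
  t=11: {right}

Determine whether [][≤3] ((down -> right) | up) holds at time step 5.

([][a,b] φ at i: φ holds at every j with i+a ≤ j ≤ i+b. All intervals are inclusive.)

False

Check ((down -> right) | up) at every j in [5,8]:
  j=5: false
  j=6: true
  j=7: true
  j=8: true
Fails at j=5 → formula fails.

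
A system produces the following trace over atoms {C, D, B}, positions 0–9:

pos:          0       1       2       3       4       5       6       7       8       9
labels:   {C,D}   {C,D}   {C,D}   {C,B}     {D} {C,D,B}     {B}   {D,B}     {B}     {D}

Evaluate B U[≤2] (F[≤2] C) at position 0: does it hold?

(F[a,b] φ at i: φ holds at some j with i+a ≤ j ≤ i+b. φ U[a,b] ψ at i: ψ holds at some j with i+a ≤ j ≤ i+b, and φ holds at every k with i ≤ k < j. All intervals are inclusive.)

Need some j in [0,2] with F[≤2] C, and B at every k in [0,j-1].
  j=0: F[≤2] C holds; no prefix to check → satisfied.

Holds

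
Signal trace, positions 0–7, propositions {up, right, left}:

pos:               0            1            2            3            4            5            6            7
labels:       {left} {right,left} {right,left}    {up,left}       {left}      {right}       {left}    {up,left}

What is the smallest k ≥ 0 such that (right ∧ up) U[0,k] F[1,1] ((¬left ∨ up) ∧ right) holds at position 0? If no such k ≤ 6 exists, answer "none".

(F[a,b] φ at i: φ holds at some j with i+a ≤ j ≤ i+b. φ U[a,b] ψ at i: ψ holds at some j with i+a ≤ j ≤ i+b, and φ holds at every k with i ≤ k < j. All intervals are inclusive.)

Need earliest j ≥ 0 with F[1,1] ((¬left ∨ up) ∧ right), and (right ∧ up) at every k in [0,j-1].
  j=0: rhs fails.
  j=1: rhs fails.
  j=2: rhs fails.
  j=3: rhs fails.
  j=4: rhs holds but lhs fails at k=0.
  j=5: rhs fails.
  j=6: rhs fails.
No witness within the range → none.

none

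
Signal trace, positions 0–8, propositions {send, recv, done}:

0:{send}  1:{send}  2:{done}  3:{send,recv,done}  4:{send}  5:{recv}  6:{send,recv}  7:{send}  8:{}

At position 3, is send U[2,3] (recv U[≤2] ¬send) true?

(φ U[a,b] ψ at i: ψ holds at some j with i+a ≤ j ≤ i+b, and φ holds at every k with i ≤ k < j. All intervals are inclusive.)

Need some j in [5,6] with (recv U[≤2] ¬send), and send at every k in [3,j-1].
  j=5: (recv U[≤2] ¬send) holds; send holds at every k in [3,4] → satisfied.

Yes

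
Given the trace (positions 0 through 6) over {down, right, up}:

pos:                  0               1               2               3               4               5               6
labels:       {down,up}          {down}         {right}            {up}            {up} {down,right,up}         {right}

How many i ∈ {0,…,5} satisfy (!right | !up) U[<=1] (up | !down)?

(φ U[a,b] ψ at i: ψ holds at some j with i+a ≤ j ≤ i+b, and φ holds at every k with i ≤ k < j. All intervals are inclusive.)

6

Evaluate at each i in [0,5]:
  i=0: ✓ (rhs at j=0)
  i=1: ✓ (rhs at j=2; lhs holds on [1,1])
  i=2: ✓ (rhs at j=2)
  i=3: ✓ (rhs at j=3)
  i=4: ✓ (rhs at j=4)
  i=5: ✓ (rhs at j=5)
Positions where it holds: {0, 1, 2, 3, 4, 5} → 6.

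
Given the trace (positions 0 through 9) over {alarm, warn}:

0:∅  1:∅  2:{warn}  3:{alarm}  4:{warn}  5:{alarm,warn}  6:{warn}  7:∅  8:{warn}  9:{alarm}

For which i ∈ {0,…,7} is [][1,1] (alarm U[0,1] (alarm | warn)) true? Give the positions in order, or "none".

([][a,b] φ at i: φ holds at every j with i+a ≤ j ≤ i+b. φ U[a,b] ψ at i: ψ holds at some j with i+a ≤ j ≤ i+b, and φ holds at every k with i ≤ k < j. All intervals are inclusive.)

Evaluate at each i in [0,7]:
  i=0: ✗ (fails at j=1)
  i=1: ✓ (all of [2,2])
  i=2: ✓ (all of [3,3])
  i=3: ✓ (all of [4,4])
  i=4: ✓ (all of [5,5])
  i=5: ✓ (all of [6,6])
  i=6: ✗ (fails at j=7)
  i=7: ✓ (all of [8,8])

1, 2, 3, 4, 5, 7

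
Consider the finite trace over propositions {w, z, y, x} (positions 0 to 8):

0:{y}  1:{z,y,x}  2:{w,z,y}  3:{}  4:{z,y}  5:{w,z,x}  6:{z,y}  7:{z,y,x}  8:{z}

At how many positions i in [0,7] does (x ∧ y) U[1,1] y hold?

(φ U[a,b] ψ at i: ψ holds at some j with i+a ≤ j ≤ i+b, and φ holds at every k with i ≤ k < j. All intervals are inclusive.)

1

Evaluate at each i in [0,7]:
  i=0: ✗ (lhs fails at k=0 before rhs at j=1)
  i=1: ✓ (rhs at j=2; lhs holds on [1,1])
  i=2: ✗ (no rhs in [3,3])
  i=3: ✗ (lhs fails at k=3 before rhs at j=4)
  i=4: ✗ (no rhs in [5,5])
  i=5: ✗ (lhs fails at k=5 before rhs at j=6)
  i=6: ✗ (lhs fails at k=6 before rhs at j=7)
  i=7: ✗ (no rhs in [8,8])
Positions where it holds: {1} → 1.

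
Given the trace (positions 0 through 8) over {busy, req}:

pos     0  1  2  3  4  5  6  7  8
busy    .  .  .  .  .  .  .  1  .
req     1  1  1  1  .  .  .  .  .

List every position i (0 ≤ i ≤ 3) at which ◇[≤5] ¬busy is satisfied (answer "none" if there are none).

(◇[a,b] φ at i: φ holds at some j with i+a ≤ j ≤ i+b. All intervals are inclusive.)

0, 1, 2, 3

Evaluate at each i in [0,3]:
  i=0: ✓ (witness j=0)
  i=1: ✓ (witness j=1)
  i=2: ✓ (witness j=2)
  i=3: ✓ (witness j=3)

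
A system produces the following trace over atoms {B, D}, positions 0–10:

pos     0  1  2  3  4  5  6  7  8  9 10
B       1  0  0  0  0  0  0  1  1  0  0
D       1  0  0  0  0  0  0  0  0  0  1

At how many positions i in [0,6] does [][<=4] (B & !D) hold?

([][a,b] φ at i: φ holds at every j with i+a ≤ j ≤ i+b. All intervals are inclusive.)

0

Evaluate at each i in [0,6]:
  i=0: ✗ (fails at j=0)
  i=1: ✗ (fails at j=1)
  i=2: ✗ (fails at j=2)
  i=3: ✗ (fails at j=3)
  i=4: ✗ (fails at j=4)
  i=5: ✗ (fails at j=5)
  i=6: ✗ (fails at j=6)
Positions where it holds: {} → 0.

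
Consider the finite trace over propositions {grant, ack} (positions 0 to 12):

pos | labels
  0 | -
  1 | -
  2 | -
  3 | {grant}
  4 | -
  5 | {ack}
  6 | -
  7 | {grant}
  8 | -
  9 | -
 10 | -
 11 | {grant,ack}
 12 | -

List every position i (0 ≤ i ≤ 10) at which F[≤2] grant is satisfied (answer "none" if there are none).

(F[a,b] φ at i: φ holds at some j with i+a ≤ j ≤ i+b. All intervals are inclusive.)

1, 2, 3, 5, 6, 7, 9, 10

Evaluate at each i in [0,10]:
  i=0: ✗ (none in [0,2])
  i=1: ✓ (witness j=3)
  i=2: ✓ (witness j=3)
  i=3: ✓ (witness j=3)
  i=4: ✗ (none in [4,6])
  i=5: ✓ (witness j=7)
  i=6: ✓ (witness j=7)
  i=7: ✓ (witness j=7)
  i=8: ✗ (none in [8,10])
  i=9: ✓ (witness j=11)
  i=10: ✓ (witness j=11)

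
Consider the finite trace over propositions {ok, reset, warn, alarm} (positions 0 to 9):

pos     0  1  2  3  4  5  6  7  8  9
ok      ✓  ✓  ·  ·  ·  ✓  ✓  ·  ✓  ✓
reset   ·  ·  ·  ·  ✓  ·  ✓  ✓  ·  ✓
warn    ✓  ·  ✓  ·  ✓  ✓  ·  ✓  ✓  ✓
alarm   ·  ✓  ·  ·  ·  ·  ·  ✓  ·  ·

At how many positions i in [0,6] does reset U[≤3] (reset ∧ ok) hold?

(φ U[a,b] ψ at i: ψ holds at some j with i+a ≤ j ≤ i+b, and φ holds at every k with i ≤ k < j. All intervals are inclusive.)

Evaluate at each i in [0,6]:
  i=0: ✗ (no rhs in [0,3])
  i=1: ✗ (no rhs in [1,4])
  i=2: ✗ (no rhs in [2,5])
  i=3: ✗ (lhs fails at k=3 before rhs at j=6)
  i=4: ✗ (lhs fails at k=5 before rhs at j=6)
  i=5: ✗ (lhs fails at k=5 before rhs at j=6)
  i=6: ✓ (rhs at j=6)
Positions where it holds: {6} → 1.

1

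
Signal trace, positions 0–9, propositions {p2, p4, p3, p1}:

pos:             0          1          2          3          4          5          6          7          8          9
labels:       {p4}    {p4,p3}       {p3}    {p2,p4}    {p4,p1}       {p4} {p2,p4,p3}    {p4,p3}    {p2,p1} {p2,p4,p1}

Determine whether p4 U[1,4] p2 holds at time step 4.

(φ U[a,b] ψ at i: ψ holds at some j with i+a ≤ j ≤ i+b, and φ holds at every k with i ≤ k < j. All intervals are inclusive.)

Yes

Need some j in [5,8] with p2, and p4 at every k in [4,j-1].
  j=5: p2 false.
  j=6: p2 holds; p4 holds at every k in [4,5] → satisfied.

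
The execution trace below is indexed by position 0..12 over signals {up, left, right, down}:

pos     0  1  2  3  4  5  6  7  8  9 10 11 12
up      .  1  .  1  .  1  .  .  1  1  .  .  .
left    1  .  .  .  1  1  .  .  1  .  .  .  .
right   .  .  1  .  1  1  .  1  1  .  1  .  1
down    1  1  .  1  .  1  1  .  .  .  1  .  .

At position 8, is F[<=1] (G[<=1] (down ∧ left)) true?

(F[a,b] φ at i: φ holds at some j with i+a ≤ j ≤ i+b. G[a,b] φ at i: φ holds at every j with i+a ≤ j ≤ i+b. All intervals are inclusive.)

Check G[<=1] (down ∧ left) at each j in [8,9]:
  j=8: fails at 8
  j=9: fails at 9
No position in the window satisfies it → formula fails.

Does not hold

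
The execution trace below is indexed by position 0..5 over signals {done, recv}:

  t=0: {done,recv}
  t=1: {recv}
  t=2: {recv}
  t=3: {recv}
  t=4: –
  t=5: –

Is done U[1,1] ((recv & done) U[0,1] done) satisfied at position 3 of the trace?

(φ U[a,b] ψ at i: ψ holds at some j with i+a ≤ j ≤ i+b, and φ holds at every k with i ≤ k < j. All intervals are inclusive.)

Does not hold

Need some j in [4,4] with ((recv & done) U[0,1] done), and done at every k in [3,j-1].
  j=4: ((recv & done) U[0,1] done) — fails.
No j in the window works → until fails.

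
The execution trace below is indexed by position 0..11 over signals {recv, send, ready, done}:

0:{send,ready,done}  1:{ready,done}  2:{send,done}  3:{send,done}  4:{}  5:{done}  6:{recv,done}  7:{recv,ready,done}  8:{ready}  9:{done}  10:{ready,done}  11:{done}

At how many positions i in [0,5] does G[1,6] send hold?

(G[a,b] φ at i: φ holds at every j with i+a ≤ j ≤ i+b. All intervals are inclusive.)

0

Evaluate at each i in [0,5]:
  i=0: ✗ (fails at j=1)
  i=1: ✗ (fails at j=4)
  i=2: ✗ (fails at j=4)
  i=3: ✗ (fails at j=4)
  i=4: ✗ (fails at j=5)
  i=5: ✗ (fails at j=6)
Positions where it holds: {} → 0.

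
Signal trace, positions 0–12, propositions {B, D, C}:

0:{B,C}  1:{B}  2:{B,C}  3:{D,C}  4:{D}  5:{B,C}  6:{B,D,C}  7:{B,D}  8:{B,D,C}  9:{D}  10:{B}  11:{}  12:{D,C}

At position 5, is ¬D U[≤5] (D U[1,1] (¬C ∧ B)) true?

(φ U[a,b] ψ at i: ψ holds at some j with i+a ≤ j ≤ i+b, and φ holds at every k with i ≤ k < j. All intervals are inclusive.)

Need some j in [5,10] with (D U[1,1] (¬C ∧ B)), and ¬D at every k in [5,j-1].
  j=5: (D U[1,1] (¬C ∧ B)) — fails.
  j=6: (D U[1,1] (¬C ∧ B)) holds; ¬D holds at every k in [5,5] → satisfied.

Holds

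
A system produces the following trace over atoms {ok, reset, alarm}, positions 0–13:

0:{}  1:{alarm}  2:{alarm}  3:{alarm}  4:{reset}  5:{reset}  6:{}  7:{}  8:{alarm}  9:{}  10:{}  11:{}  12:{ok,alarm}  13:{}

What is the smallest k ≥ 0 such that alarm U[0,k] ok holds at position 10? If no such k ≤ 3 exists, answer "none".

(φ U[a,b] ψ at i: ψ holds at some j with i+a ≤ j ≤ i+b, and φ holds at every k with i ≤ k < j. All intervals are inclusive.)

none

Need earliest j ≥ 10 with ok, and alarm at every k in [10,j-1].
  j=10: rhs fails.
  j=11: rhs fails.
  j=12: rhs holds but lhs fails at k=10.
  j=13: rhs fails.
No witness within the range → none.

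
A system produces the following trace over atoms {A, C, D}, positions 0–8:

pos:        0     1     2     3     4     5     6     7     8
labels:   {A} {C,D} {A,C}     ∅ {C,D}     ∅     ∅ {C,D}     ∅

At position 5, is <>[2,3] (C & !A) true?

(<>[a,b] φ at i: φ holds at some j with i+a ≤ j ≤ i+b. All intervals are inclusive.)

Yes

Check (C & !A) at each j in [7,8]:
  j=7: true
  j=8: false
Found at j=7 → formula holds.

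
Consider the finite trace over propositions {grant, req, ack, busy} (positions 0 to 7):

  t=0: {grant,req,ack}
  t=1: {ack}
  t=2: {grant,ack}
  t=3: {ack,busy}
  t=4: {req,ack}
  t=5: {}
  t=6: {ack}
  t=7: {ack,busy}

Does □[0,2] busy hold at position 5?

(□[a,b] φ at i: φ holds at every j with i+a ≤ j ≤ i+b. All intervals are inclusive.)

Does not hold

Check busy at every j in [5,7]:
  j=5: false
  j=6: false
  j=7: true
Fails at j=5 → formula fails.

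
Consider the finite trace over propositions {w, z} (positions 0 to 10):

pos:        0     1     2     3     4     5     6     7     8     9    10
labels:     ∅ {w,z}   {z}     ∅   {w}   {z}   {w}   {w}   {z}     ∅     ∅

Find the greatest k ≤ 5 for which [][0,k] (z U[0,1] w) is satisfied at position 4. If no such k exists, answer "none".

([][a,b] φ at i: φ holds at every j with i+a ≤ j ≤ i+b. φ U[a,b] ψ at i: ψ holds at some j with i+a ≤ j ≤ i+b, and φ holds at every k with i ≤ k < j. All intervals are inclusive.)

(z U[0,1] w) must hold from j=4 onward; find where it first fails.
  j=4: holds
  j=5: holds
  j=6: holds
  j=7: holds
  j=8: fails
Holds on [4,7], so largest k = 3.

3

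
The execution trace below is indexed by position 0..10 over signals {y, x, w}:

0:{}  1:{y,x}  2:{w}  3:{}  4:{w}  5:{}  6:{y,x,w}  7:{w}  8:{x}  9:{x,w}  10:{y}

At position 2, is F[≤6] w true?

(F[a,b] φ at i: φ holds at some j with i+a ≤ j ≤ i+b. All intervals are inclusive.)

True

Check w at each j in [2,8]:
  j=2: true
  j=3: false
  j=4: true
  j=5: false
  j=6: true
  j=7: true
  j=8: false
Found at j=2 → formula holds.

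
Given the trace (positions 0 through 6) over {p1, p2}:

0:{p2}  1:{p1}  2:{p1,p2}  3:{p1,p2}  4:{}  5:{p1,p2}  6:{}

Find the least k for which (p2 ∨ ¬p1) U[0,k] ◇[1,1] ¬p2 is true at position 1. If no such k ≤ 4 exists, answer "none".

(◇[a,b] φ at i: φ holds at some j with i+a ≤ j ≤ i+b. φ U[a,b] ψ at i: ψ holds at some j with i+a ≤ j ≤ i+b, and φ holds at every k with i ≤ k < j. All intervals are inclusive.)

Need earliest j ≥ 1 with ◇[1,1] ¬p2, and (p2 ∨ ¬p1) at every k in [1,j-1].
  j=1: rhs fails.
  j=2: rhs fails.
  j=3: rhs holds but lhs fails at k=1.
  j=4: rhs fails.
  j=5: rhs holds but lhs fails at k=1.
No witness within the range → none.

none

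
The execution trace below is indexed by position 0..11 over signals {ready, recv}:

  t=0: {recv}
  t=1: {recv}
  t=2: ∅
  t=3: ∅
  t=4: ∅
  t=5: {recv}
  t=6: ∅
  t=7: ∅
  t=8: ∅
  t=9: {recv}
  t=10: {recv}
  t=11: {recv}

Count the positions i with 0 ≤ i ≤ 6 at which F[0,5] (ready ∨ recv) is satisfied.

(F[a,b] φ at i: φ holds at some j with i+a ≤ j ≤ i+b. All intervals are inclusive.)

Evaluate at each i in [0,6]:
  i=0: ✓ (witness j=0)
  i=1: ✓ (witness j=1)
  i=2: ✓ (witness j=5)
  i=3: ✓ (witness j=5)
  i=4: ✓ (witness j=5)
  i=5: ✓ (witness j=5)
  i=6: ✓ (witness j=9)
Positions where it holds: {0, 1, 2, 3, 4, 5, 6} → 7.

7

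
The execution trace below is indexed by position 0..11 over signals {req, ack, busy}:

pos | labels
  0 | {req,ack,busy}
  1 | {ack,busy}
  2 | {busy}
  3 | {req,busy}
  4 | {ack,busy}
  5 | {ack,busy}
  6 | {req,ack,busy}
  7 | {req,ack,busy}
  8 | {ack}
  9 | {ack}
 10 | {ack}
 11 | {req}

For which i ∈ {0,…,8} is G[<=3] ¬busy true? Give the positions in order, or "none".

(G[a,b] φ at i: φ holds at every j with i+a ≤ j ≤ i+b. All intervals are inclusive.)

Evaluate at each i in [0,8]:
  i=0: ✗ (fails at j=0)
  i=1: ✗ (fails at j=1)
  i=2: ✗ (fails at j=2)
  i=3: ✗ (fails at j=3)
  i=4: ✗ (fails at j=4)
  i=5: ✗ (fails at j=5)
  i=6: ✗ (fails at j=6)
  i=7: ✗ (fails at j=7)
  i=8: ✓ (all of [8,11])

8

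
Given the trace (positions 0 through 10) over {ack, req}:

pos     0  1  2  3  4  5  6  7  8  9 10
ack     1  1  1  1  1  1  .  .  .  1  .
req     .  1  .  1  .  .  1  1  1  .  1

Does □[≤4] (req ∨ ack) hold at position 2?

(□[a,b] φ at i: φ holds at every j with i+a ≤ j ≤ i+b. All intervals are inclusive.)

Check (req ∨ ack) at every j in [2,6]:
  j=2: true
  j=3: true
  j=4: true
  j=5: true
  j=6: true
All positions satisfy it → formula holds.

True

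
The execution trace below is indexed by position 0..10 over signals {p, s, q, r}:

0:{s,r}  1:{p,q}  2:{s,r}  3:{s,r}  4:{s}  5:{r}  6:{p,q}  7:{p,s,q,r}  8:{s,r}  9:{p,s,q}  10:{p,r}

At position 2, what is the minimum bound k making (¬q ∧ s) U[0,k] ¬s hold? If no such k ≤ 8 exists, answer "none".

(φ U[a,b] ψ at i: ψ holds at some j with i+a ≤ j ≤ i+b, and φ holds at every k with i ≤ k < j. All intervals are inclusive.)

Need earliest j ≥ 2 with ¬s, and (¬q ∧ s) at every k in [2,j-1].
  j=2: rhs fails.
  j=3: rhs fails.
  j=4: rhs fails.
  j=5: rhs holds; lhs holds on [2,4]. k = 3.

3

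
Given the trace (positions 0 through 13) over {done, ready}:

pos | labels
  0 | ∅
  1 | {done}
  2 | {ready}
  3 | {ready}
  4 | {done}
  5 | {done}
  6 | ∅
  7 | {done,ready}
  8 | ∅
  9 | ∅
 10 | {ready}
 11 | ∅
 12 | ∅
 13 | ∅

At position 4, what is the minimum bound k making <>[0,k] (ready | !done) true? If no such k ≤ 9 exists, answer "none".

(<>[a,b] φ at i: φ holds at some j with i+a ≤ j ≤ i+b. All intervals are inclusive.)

Scan j = 4,5,… for (ready | !done):
  j=4: fails
  j=5: fails
  j=6: holds
First hit at j=6, so smallest k = 6-4 = 2.

2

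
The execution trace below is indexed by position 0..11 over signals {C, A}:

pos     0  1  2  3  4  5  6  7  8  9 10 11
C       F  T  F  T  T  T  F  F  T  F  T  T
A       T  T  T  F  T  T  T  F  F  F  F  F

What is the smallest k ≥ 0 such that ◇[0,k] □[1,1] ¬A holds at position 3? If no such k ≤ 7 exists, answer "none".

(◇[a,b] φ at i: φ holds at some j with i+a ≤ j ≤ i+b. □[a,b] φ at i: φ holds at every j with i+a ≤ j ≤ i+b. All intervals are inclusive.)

Scan j = 3,4,… for □[1,1] ¬A:
  j=3: fails
  j=4: fails
  j=5: fails
  j=6: holds
First hit at j=6, so smallest k = 6-3 = 3.

3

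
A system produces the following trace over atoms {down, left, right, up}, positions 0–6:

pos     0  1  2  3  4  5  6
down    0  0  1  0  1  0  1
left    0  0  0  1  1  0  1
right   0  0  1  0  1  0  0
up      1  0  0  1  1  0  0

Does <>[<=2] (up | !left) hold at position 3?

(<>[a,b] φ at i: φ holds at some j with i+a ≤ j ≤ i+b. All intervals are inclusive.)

Check (up | !left) at each j in [3,5]:
  j=3: true
  j=4: true
  j=5: true
Found at j=3 → formula holds.

True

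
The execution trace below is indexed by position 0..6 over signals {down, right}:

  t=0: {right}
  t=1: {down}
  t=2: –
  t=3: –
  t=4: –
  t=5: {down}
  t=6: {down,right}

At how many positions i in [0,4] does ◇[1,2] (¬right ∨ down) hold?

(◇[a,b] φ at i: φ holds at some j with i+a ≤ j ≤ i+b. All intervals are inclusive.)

5

Evaluate at each i in [0,4]:
  i=0: ✓ (witness j=1)
  i=1: ✓ (witness j=2)
  i=2: ✓ (witness j=3)
  i=3: ✓ (witness j=4)
  i=4: ✓ (witness j=5)
Positions where it holds: {0, 1, 2, 3, 4} → 5.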